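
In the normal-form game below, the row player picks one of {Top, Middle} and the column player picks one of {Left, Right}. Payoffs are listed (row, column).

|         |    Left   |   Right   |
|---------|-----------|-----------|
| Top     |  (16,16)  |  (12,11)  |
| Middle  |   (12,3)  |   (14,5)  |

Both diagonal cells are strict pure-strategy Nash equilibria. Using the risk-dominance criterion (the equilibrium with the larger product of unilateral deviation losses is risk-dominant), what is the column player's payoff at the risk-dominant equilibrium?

At (Top, Left): the row player loses 16 − 12 = 4 by deviating; the column player loses 16 − 11 = 5. Product = 4·5 = 20.
At (Middle, Right): the row player loses 14 − 12 = 2 by deviating; the column player loses 5 − 3 = 2. Product = 2·2 = 4.
20 > 4, so (Top, Left) is risk-dominant. The column player's payoff there is 16.

16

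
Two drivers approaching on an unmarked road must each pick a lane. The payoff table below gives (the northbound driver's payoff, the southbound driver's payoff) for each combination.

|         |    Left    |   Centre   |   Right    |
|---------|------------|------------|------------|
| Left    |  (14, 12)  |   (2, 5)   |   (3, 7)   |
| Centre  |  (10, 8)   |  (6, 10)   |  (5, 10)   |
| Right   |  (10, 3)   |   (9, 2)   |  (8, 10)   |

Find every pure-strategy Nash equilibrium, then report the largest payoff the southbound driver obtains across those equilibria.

12

Both Left is a pure NE (the northbound driver: 14 ≥ 10; the southbound driver: 12 ≥ 7). The southbound driver gets 12.
Both Right is a pure NE (the northbound driver: 8 ≥ 5; the southbound driver: 10 ≥ 3). The southbound driver gets 10.
Every other cell has a profitable deviation for at least one player. Highest of {12, 10} is 12.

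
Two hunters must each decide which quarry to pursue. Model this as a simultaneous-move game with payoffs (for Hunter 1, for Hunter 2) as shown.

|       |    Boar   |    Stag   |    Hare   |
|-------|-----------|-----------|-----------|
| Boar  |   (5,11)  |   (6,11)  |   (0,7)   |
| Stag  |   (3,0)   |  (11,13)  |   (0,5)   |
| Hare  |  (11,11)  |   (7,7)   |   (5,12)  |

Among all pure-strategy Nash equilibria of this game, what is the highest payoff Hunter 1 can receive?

Both Stag is a pure NE (Hunter 1: 11 ≥ 7; Hunter 2: 13 ≥ 5). Hunter 1 gets 11.
Both Hare is a pure NE (Hunter 1: 5 ≥ 0; Hunter 2: 12 ≥ 11). Hunter 1 gets 5.
Every other cell has a profitable deviation for at least one player. Highest of {11, 5} is 11.

11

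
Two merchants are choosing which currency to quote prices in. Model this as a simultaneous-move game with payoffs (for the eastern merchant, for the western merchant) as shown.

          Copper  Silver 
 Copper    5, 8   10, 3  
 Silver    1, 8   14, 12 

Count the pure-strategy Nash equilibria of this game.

Both Copper: the eastern merchant gets 5 (best alternative 1); the western merchant gets 8 (best alternative 3). Neither deviates — NE.
Both Silver: the eastern merchant gets 14 (best alternative 10); the western merchant gets 12 (best alternative 8). Neither deviates — NE.
(Silver, Copper) is not a NE: the eastern merchant would switch to Copper (5 > 1).
No other cell survives both best-response checks, so there are 2 pure NE.

2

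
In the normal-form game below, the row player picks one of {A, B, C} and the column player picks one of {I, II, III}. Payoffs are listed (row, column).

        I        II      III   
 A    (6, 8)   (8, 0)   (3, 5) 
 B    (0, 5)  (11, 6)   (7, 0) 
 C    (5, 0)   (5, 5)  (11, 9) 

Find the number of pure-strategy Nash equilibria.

(A, I): the row player gets 6 (best alternative 5); the column player gets 8 (best alternative 5). Neither deviates — NE.
(B, II): the row player gets 11 (best alternative 8); the column player gets 6 (best alternative 5). Neither deviates — NE.
(C, III): the row player gets 11 (best alternative 7); the column player gets 9 (best alternative 5). Neither deviates — NE.
(B, III) is not a NE: the row player would switch to C (11 > 7).
No other cell survives both best-response checks, so there are 3 pure NE.

3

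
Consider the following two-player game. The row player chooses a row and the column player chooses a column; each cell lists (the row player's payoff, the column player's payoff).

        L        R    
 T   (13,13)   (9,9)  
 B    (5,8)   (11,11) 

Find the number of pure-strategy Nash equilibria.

2

(T, L): the row player gets 13 (best alternative 5); the column player gets 13 (best alternative 9). Neither deviates — NE.
(B, R): the row player gets 11 (best alternative 9); the column player gets 11 (best alternative 8). Neither deviates — NE.
(B, L) is not a NE: the row player would switch to T (13 > 5).
No other cell survives both best-response checks, so there are 2 pure NE.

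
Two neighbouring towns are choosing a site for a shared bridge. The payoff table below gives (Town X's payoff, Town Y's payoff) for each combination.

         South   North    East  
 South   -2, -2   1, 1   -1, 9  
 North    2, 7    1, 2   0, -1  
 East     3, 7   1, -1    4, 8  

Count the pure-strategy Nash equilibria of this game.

Both East: Town X gets 4 (best alternative 0); Town Y gets 8 (best alternative 7). Neither deviates — NE.
Both North is not a NE: Town Y would switch to South (7 > 2).
No other cell survives both best-response checks, so there is 1 pure NE.

1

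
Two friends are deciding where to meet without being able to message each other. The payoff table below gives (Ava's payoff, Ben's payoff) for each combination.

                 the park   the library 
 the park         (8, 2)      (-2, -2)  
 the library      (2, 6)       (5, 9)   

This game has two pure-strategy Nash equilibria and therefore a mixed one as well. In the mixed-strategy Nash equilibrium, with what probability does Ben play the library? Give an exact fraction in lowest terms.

Ben's mix q on the park must make Ava indifferent between the park and the library.
Ava's payoff from the park: 8q + (-2)(1−q). From the library: 2q + 5(1−q).
Set equal: 6q = 7(1−q) → q = 7/13.
Probability on the library is 1 − 7/13 = 6/13.

6/13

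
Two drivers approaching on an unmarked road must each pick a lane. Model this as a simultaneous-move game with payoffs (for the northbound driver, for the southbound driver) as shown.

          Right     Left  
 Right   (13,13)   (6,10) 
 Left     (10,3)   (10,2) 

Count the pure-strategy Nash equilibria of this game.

1

Both Right: the northbound driver gets 13 (best alternative 10); the southbound driver gets 13 (best alternative 10). Neither deviates — NE.
Both Left is not a NE: the southbound driver would switch to Right (3 > 2).
No other cell survives both best-response checks, so there is 1 pure NE.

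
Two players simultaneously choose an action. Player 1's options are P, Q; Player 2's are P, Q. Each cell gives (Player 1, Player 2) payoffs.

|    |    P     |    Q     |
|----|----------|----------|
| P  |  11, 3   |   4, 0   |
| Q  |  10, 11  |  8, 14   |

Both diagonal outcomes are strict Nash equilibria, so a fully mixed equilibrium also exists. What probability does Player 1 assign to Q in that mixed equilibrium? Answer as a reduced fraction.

Player 1's mix p on P must make Player 2 indifferent between P and Q.
Player 2's payoff from P: 3p + 11(1−p). From Q: 0p + 14(1−p).
Set equal: 3p = 3(1−p) → p = 3/6 = 1/2.
Probability on Q is 1 − 1/2 = 1/2.

1/2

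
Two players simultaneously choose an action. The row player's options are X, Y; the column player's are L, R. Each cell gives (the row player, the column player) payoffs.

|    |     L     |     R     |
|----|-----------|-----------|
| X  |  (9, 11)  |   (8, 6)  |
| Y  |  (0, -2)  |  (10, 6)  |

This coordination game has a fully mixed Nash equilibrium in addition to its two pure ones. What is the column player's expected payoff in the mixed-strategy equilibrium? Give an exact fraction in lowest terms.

6

The row player mixes with probability p on X, chosen so the column player is indifferent: 11p + (-2)(1−p) = 6p + 6(1−p) gives p = 8/13.
The column player's expected payoff is 11·8/13 + (-2)·5/13 = 6.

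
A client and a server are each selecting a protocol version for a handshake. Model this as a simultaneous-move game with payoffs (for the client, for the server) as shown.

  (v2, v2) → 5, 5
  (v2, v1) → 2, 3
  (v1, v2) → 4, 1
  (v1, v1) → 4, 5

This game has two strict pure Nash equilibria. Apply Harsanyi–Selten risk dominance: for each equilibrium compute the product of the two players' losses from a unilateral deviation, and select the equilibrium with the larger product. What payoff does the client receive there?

At both v2: the client loses 5 − 4 = 1 by deviating; the server loses 5 − 3 = 2. Product = 1·2 = 2.
At both v1: the client loses 4 − 2 = 2 by deviating; the server loses 5 − 1 = 4. Product = 2·4 = 8.
8 > 2, so both v1 is risk-dominant. The client's payoff there is 4.

4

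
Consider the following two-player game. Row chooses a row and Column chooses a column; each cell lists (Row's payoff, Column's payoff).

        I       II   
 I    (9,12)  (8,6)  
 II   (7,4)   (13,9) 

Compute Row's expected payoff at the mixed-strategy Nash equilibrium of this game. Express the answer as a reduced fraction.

61/7

Column mixes with probability q on I, chosen so Row is indifferent: 9q + 8(1−q) = 7q + 13(1−q) gives q = 5/7.
Row's expected payoff (from either row, since indifferent) is 9·5/7 + 8·2/7 = 61/7.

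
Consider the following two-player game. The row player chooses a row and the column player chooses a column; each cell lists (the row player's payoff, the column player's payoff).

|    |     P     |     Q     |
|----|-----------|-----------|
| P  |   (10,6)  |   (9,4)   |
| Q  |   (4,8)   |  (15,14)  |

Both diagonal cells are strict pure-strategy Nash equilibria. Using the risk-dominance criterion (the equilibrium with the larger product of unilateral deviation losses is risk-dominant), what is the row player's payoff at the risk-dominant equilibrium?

15

At both P: the row player loses 10 − 4 = 6 by deviating; the column player loses 6 − 4 = 2. Product = 6·2 = 12.
At both Q: the row player loses 15 − 9 = 6 by deviating; the column player loses 14 − 8 = 6. Product = 6·6 = 36.
36 > 12, so both Q is risk-dominant. The row player's payoff there is 15.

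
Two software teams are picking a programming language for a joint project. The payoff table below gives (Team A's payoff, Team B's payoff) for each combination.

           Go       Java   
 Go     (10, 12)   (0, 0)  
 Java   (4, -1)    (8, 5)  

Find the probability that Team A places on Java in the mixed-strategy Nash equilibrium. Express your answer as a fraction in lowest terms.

2/3

Team A's mix p on Go must make Team B indifferent between Go and Java.
Team B's payoff from Go: 12p + (-1)(1−p). From Java: 0p + 5(1−p).
Set equal: 12p = 6(1−p) → p = 6/18 = 1/3.
Probability on Java is 1 − 1/3 = 2/3.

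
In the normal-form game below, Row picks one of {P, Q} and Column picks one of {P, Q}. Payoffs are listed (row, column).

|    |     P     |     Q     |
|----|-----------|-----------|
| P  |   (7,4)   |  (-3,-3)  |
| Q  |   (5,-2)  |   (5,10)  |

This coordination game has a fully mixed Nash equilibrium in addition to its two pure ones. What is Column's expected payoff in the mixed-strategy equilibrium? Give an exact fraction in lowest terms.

34/19

Row mixes with probability p on P, chosen so Column is indifferent: 4p + (-2)(1−p) = (-3)p + 10(1−p) gives p = 12/19.
Column's expected payoff is 4·12/19 + (-2)·7/19 = 34/19.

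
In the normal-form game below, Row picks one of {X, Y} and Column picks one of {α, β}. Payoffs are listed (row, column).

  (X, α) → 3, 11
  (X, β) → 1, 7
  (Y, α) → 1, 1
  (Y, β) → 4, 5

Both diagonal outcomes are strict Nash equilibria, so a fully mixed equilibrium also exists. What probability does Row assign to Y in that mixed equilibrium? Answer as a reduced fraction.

1/2

Row's mix p on X must make Column indifferent between α and β.
Column's payoff from α: 11p + 1(1−p). From β: 7p + 5(1−p).
Set equal: 4p = 4(1−p) → p = 4/8 = 1/2.
Probability on Y is 1 − 1/2 = 1/2.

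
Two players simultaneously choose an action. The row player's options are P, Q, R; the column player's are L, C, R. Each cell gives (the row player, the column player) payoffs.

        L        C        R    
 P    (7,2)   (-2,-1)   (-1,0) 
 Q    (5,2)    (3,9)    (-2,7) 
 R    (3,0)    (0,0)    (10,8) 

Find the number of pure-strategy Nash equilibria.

3

(P, L): the row player gets 7 (best alternative 5); the column player gets 2 (best alternative 0). Neither deviates — NE.
(Q, C): the row player gets 3 (best alternative 0); the column player gets 9 (best alternative 7). Neither deviates — NE.
(R, R): the row player gets 10 (best alternative -1); the column player gets 8 (best alternative 0). Neither deviates — NE.
(P, R) is not a NE: the row player would switch to R (10 > -1).
No other cell survives both best-response checks, so there are 3 pure NE.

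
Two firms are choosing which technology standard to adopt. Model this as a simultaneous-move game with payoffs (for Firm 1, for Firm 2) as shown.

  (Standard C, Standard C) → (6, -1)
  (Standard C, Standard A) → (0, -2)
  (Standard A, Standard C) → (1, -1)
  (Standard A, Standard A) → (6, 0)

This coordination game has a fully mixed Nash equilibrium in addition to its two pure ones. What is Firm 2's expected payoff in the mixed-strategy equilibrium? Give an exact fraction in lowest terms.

-1

Firm 1 mixes with probability p on Standard C, chosen so Firm 2 is indifferent: (-1)p + (-1)(1−p) = (-2)p + 0(1−p) gives p = 1/2.
Firm 2's expected payoff is (-1)·1/2 + (-1)·1/2 = -1.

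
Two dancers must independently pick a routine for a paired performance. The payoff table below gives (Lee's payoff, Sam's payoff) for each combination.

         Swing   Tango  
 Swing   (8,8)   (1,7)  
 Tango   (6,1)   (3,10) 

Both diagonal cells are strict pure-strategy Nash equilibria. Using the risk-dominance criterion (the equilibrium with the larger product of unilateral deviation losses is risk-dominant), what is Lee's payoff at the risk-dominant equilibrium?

3

At both Swing: Lee loses 8 − 6 = 2 by deviating; Sam loses 8 − 7 = 1. Product = 2·1 = 2.
At both Tango: Lee loses 3 − 1 = 2 by deviating; Sam loses 10 − 1 = 9. Product = 2·9 = 18.
18 > 2, so both Tango is risk-dominant. Lee's payoff there is 3.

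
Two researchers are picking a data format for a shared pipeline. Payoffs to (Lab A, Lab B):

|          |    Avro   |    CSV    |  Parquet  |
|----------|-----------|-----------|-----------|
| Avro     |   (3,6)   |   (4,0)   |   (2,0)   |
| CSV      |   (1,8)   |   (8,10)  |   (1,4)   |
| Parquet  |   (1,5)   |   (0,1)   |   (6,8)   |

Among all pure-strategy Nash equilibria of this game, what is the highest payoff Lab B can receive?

Both Avro is a pure NE (Lab A: 3 ≥ 1; Lab B: 6 ≥ 0). Lab B gets 6.
Both CSV is a pure NE (Lab A: 8 ≥ 4; Lab B: 10 ≥ 8). Lab B gets 10.
Both Parquet is a pure NE (Lab A: 6 ≥ 2; Lab B: 8 ≥ 5). Lab B gets 8.
Every other cell has a profitable deviation for at least one player. Highest of {6, 10, 8} is 10.

10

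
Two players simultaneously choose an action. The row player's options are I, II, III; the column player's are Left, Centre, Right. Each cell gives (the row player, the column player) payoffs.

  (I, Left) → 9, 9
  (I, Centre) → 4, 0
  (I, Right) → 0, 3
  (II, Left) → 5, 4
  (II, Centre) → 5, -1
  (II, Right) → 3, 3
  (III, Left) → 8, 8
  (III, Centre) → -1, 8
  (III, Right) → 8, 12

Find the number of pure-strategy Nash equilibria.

2

(I, Left): the row player gets 9 (best alternative 8); the column player gets 9 (best alternative 3). Neither deviates — NE.
(III, Right): the row player gets 8 (best alternative 3); the column player gets 12 (best alternative 8). Neither deviates — NE.
(II, Centre) is not a NE: the column player would switch to Left (4 > -1).
No other cell survives both best-response checks, so there are 2 pure NE.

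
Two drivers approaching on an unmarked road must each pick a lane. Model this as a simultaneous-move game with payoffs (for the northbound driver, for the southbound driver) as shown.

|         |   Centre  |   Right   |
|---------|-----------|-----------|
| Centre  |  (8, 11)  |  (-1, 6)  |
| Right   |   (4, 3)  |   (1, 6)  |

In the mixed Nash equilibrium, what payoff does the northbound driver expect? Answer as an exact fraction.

The southbound driver mixes with probability q on Centre, chosen so the northbound driver is indifferent: 8q + (-1)(1−q) = 4q + 1(1−q) gives q = 1/3.
The northbound driver's expected payoff (from either row, since indifferent) is 8·1/3 + (-1)·2/3 = 2.

2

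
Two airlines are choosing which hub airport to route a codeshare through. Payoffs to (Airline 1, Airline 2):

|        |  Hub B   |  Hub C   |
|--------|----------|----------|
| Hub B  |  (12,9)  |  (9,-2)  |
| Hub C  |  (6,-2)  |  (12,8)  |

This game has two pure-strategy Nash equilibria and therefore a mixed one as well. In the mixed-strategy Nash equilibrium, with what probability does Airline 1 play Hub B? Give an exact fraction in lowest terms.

10/21

Airline 1's mix p on Hub B must make Airline 2 indifferent between Hub B and Hub C.
Airline 2's payoff from Hub B: 9p + (-2)(1−p). From Hub C: (-2)p + 8(1−p).
Set equal: 11p = 10(1−p) → p = 10/21.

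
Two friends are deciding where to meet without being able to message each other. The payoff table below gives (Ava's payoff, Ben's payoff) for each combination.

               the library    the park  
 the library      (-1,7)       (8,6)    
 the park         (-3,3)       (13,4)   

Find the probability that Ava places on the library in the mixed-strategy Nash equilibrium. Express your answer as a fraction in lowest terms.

1/2

Ava's mix p on the library must make Ben indifferent between the library and the park.
Ben's payoff from the library: 7p + 3(1−p). From the park: 6p + 4(1−p).
Set equal: 1p = 1(1−p) → p = 1/2.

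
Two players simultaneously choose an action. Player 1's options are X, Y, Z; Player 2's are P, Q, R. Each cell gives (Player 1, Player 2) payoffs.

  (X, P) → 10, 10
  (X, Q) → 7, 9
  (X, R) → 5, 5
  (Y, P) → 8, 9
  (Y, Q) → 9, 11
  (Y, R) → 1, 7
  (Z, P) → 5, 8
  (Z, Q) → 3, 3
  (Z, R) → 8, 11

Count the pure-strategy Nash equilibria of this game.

3

(X, P): Player 1 gets 10 (best alternative 8); Player 2 gets 10 (best alternative 9). Neither deviates — NE.
(Y, Q): Player 1 gets 9 (best alternative 7); Player 2 gets 11 (best alternative 9). Neither deviates — NE.
(Z, R): Player 1 gets 8 (best alternative 5); Player 2 gets 11 (best alternative 8). Neither deviates — NE.
(X, Q) is not a NE: Player 1 would switch to Y (9 > 7).
No other cell survives both best-response checks, so there are 3 pure NE.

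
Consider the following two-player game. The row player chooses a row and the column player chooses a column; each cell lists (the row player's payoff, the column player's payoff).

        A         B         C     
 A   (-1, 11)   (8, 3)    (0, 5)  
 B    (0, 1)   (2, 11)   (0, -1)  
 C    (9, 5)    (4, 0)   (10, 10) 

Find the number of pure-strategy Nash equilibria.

Both C: the row player gets 10 (best alternative 0); the column player gets 10 (best alternative 5). Neither deviates — NE.
Both A is not a NE: the row player would switch to C (9 > -1).
No other cell survives both best-response checks, so there is 1 pure NE.

1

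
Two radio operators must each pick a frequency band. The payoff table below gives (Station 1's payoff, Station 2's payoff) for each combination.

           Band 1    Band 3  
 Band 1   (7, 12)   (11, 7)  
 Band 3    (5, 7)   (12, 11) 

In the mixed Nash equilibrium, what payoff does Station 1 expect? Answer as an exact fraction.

Station 2 mixes with probability q on Band 1, chosen so Station 1 is indifferent: 7q + 11(1−q) = 5q + 12(1−q) gives q = 1/3.
Station 1's expected payoff (from either row, since indifferent) is 7·1/3 + 11·2/3 = 29/3.

29/3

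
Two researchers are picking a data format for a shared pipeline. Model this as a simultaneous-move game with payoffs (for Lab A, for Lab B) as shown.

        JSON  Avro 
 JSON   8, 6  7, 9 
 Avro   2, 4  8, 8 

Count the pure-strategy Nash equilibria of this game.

Both Avro: Lab A gets 8 (best alternative 7); Lab B gets 8 (best alternative 4). Neither deviates — NE.
Both JSON is not a NE: Lab B would switch to Avro (9 > 6).
No other cell survives both best-response checks, so there is 1 pure NE.

1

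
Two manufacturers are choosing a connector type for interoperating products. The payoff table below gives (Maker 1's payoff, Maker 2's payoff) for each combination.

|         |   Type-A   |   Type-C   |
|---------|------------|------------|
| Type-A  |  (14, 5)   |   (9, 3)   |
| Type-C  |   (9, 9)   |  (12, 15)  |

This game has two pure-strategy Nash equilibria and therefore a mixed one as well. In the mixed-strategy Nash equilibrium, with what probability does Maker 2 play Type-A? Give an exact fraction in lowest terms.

Maker 2's mix q on Type-A must make Maker 1 indifferent between Type-A and Type-C.
Maker 1's payoff from Type-A: 14q + 9(1−q). From Type-C: 9q + 12(1−q).
Set equal: 5q = 3(1−q) → q = 3/8.

3/8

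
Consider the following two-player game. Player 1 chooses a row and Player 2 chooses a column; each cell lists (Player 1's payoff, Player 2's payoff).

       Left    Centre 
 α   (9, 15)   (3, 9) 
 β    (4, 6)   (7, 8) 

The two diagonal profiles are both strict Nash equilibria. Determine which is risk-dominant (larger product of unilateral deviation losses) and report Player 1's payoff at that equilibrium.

At (α, Left): Player 1 loses 9 − 4 = 5 by deviating; Player 2 loses 15 − 9 = 6. Product = 5·6 = 30.
At (β, Centre): Player 1 loses 7 − 3 = 4 by deviating; Player 2 loses 8 − 6 = 2. Product = 4·2 = 8.
30 > 8, so (α, Left) is risk-dominant. Player 1's payoff there is 9.

9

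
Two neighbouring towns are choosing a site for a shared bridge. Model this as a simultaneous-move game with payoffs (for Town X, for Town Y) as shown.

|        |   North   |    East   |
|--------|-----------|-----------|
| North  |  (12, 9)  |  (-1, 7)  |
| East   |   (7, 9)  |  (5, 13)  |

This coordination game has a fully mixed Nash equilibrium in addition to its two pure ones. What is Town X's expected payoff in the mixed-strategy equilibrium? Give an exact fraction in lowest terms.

67/11

Town Y mixes with probability q on North, chosen so Town X is indifferent: 12q + (-1)(1−q) = 7q + 5(1−q) gives q = 6/11.
Town X's expected payoff (from either row, since indifferent) is 12·6/11 + (-1)·5/11 = 67/11.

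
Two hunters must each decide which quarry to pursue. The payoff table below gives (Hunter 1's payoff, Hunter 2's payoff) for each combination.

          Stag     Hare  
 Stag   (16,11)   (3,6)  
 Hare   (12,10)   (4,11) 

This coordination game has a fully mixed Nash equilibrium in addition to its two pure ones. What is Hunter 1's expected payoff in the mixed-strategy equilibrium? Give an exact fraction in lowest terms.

Hunter 2 mixes with probability q on Stag, chosen so Hunter 1 is indifferent: 16q + 3(1−q) = 12q + 4(1−q) gives q = 1/5.
Hunter 1's expected payoff (from either row, since indifferent) is 16·1/5 + 3·4/5 = 28/5.

28/5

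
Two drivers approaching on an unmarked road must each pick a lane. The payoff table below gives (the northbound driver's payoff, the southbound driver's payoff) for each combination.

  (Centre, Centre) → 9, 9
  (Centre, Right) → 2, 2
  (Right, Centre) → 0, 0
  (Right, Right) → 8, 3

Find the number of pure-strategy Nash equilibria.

Both Centre: the northbound driver gets 9 (best alternative 0); the southbound driver gets 9 (best alternative 2). Neither deviates — NE.
Both Right: the northbound driver gets 8 (best alternative 2); the southbound driver gets 3 (best alternative 0). Neither deviates — NE.
(Centre, Right) is not a NE: the northbound driver would switch to Right (8 > 2).
No other cell survives both best-response checks, so there are 2 pure NE.

2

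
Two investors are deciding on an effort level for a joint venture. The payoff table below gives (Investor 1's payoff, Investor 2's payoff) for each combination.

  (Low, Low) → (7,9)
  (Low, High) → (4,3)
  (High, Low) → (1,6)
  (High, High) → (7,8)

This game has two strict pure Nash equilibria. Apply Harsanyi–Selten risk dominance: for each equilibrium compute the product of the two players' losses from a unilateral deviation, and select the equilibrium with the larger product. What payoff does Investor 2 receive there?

At both Low: Investor 1 loses 7 − 1 = 6 by deviating; Investor 2 loses 9 − 3 = 6. Product = 6·6 = 36.
At both High: Investor 1 loses 7 − 4 = 3 by deviating; Investor 2 loses 8 − 6 = 2. Product = 3·2 = 6.
36 > 6, so both Low is risk-dominant. Investor 2's payoff there is 9.

9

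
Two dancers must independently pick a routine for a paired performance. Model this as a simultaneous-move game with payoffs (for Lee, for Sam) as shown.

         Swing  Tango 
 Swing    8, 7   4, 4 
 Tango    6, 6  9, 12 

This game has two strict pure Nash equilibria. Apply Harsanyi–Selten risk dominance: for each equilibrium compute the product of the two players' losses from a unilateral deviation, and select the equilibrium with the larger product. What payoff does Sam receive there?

At both Swing: Lee loses 8 − 6 = 2 by deviating; Sam loses 7 − 4 = 3. Product = 2·3 = 6.
At both Tango: Lee loses 9 − 4 = 5 by deviating; Sam loses 12 − 6 = 6. Product = 5·6 = 30.
30 > 6, so both Tango is risk-dominant. Sam's payoff there is 12.

12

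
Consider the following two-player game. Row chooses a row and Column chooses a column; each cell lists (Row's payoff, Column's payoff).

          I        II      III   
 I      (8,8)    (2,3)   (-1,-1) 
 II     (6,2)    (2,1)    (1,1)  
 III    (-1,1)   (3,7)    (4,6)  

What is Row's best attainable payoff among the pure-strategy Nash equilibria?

Both I is a pure NE (Row: 8 ≥ 6; Column: 8 ≥ 3). Row gets 8.
(III, II) is a pure NE (Row: 3 ≥ 2; Column: 7 ≥ 6). Row gets 3.
Every other cell has a profitable deviation for at least one player. Highest of {8, 3} is 8.

8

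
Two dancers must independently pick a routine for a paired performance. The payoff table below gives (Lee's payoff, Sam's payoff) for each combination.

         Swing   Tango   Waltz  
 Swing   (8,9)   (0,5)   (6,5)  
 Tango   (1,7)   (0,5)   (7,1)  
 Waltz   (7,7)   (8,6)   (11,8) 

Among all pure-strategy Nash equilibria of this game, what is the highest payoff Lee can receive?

Both Swing is a pure NE (Lee: 8 ≥ 7; Sam: 9 ≥ 5). Lee gets 8.
Both Waltz is a pure NE (Lee: 11 ≥ 7; Sam: 8 ≥ 7). Lee gets 11.
Every other cell has a profitable deviation for at least one player. Highest of {8, 11} is 11.

11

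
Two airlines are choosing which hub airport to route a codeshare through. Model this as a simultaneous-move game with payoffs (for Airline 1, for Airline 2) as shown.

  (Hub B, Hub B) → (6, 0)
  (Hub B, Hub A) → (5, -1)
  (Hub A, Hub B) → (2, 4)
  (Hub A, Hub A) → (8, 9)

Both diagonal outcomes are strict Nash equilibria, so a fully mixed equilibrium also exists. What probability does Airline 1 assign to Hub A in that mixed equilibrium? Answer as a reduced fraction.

Airline 1's mix p on Hub B must make Airline 2 indifferent between Hub B and Hub A.
Airline 2's payoff from Hub B: 0p + 4(1−p). From Hub A: (-1)p + 9(1−p).
Set equal: 1p = 5(1−p) → p = 5/6.
Probability on Hub A is 1 − 5/6 = 1/6.

1/6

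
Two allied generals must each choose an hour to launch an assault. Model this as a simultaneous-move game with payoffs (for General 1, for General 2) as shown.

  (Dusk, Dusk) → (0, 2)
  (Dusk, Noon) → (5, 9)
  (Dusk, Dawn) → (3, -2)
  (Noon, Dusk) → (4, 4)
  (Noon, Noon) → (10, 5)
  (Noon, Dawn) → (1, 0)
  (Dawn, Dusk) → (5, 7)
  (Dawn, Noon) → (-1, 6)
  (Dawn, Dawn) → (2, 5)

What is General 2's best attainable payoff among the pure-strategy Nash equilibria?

Both Noon is a pure NE (General 1: 10 ≥ 5; General 2: 5 ≥ 4). General 2 gets 5.
(Dawn, Dusk) is a pure NE (General 1: 5 ≥ 4; General 2: 7 ≥ 6). General 2 gets 7.
Every other cell has a profitable deviation for at least one player. Highest of {5, 7} is 7.

7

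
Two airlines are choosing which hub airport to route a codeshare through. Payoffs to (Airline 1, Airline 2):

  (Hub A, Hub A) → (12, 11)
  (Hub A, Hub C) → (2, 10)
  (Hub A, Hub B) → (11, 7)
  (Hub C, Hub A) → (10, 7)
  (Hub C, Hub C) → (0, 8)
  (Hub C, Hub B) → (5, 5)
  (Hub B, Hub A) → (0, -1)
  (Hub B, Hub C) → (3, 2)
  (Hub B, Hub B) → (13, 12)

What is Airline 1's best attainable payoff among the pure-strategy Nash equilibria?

13

Both Hub A is a pure NE (Airline 1: 12 ≥ 10; Airline 2: 11 ≥ 10). Airline 1 gets 12.
Both Hub B is a pure NE (Airline 1: 13 ≥ 11; Airline 2: 12 ≥ 2). Airline 1 gets 13.
Every other cell has a profitable deviation for at least one player. Highest of {12, 13} is 13.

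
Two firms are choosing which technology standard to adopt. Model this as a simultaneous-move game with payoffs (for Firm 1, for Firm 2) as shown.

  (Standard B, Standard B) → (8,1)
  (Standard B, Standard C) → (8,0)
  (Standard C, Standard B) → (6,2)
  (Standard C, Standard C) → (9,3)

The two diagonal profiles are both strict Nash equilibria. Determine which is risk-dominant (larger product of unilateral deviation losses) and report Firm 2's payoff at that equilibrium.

1

At both Standard B: Firm 1 loses 8 − 6 = 2 by deviating; Firm 2 loses 1 − 0 = 1. Product = 2·1 = 2.
At both Standard C: Firm 1 loses 9 − 8 = 1 by deviating; Firm 2 loses 3 − 2 = 1. Product = 1·1 = 1.
2 > 1, so both Standard B is risk-dominant. Firm 2's payoff there is 1.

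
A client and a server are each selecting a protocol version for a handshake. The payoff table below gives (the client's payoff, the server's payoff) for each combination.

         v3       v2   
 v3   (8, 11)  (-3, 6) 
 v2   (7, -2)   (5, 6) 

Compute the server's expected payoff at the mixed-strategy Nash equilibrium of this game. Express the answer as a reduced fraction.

6

The client mixes with probability p on v3, chosen so the server is indifferent: 11p + (-2)(1−p) = 6p + 6(1−p) gives p = 8/13.
The server's expected payoff is 11·8/13 + (-2)·5/13 = 6.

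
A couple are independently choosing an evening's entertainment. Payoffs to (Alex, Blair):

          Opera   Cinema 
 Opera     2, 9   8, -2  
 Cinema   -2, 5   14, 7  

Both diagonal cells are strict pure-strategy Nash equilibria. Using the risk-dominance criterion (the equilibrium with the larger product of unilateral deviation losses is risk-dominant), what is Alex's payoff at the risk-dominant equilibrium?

2

At both Opera: Alex loses 2 − (-2) = 4 by deviating; Blair loses 9 − (-2) = 11. Product = 4·11 = 44.
At both Cinema: Alex loses 14 − 8 = 6 by deviating; Blair loses 7 − 5 = 2. Product = 6·2 = 12.
44 > 12, so both Opera is risk-dominant. Alex's payoff there is 2.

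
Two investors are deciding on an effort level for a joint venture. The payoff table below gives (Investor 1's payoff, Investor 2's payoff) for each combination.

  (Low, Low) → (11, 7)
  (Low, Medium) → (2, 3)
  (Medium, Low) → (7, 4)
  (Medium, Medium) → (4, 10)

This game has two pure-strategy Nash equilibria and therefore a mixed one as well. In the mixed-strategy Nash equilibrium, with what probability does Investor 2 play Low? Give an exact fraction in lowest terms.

1/3

Investor 2's mix q on Low must make Investor 1 indifferent between Low and Medium.
Investor 1's payoff from Low: 11q + 2(1−q). From Medium: 7q + 4(1−q).
Set equal: 4q = 2(1−q) → q = 2/6 = 1/3.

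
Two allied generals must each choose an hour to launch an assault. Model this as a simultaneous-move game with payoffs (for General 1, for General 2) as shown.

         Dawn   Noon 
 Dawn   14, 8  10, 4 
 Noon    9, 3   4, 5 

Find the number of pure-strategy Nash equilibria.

1

Both Dawn: General 1 gets 14 (best alternative 9); General 2 gets 8 (best alternative 4). Neither deviates — NE.
Both Noon is not a NE: General 1 would switch to Dawn (10 > 4).
No other cell survives both best-response checks, so there is 1 pure NE.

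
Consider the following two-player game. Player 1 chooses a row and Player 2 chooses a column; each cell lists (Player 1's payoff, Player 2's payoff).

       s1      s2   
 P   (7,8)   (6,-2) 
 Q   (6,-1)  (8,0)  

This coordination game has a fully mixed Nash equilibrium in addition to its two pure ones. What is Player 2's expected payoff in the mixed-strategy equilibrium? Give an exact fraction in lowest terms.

-2/11

Player 1 mixes with probability p on P, chosen so Player 2 is indifferent: 8p + (-1)(1−p) = (-2)p + 0(1−p) gives p = 1/11.
Player 2's expected payoff is 8·1/11 + (-1)·10/11 = -2/11.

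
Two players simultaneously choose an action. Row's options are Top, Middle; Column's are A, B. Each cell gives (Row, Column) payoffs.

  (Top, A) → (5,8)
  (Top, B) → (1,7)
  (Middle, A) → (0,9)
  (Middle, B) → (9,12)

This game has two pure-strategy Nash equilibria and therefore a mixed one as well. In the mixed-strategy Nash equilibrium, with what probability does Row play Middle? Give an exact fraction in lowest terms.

Row's mix p on Top must make Column indifferent between A and B.
Column's payoff from A: 8p + 9(1−p). From B: 7p + 12(1−p).
Set equal: 1p = 3(1−p) → p = 3/4.
Probability on Middle is 1 − 3/4 = 1/4.

1/4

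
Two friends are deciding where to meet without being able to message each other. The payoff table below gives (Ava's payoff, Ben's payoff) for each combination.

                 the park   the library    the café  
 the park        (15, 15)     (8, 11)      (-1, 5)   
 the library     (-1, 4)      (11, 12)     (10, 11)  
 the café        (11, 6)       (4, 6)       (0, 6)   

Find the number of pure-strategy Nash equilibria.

2

Both the park: Ava gets 15 (best alternative 11); Ben gets 15 (best alternative 11). Neither deviates — NE.
Both the library: Ava gets 11 (best alternative 8); Ben gets 12 (best alternative 11). Neither deviates — NE.
Both the café is not a NE: Ava would switch to the library (10 > 0).
No other cell survives both best-response checks, so there are 2 pure NE.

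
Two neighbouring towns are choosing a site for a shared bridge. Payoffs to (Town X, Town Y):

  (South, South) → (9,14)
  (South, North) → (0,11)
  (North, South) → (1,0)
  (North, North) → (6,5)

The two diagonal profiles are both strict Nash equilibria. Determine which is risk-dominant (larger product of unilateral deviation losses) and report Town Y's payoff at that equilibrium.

At both South: Town X loses 9 − 1 = 8 by deviating; Town Y loses 14 − 11 = 3. Product = 8·3 = 24.
At both North: Town X loses 6 − 0 = 6 by deviating; Town Y loses 5 − 0 = 5. Product = 6·5 = 30.
30 > 24, so both North is risk-dominant. Town Y's payoff there is 5.

5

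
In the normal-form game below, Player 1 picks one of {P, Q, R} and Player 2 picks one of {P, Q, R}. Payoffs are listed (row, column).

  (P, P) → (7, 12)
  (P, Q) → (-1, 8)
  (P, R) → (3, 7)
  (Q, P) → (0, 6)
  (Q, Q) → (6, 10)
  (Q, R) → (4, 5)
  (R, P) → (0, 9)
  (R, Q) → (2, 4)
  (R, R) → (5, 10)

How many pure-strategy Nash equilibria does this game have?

Both P: Player 1 gets 7 (best alternative 0); Player 2 gets 12 (best alternative 8). Neither deviates — NE.
Both Q: Player 1 gets 6 (best alternative 2); Player 2 gets 10 (best alternative 6). Neither deviates — NE.
Both R: Player 1 gets 5 (best alternative 4); Player 2 gets 10 (best alternative 9). Neither deviates — NE.
(Q, P) is not a NE: Player 1 would switch to P (7 > 0).
No other cell survives both best-response checks, so there are 3 pure NE.

3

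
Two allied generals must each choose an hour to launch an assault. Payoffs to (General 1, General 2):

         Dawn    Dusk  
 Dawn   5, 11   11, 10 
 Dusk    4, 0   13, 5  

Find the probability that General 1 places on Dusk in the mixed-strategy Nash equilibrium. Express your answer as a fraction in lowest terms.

General 1's mix p on Dawn must make General 2 indifferent between Dawn and Dusk.
General 2's payoff from Dawn: 11p + 0(1−p). From Dusk: 10p + 5(1−p).
Set equal: 1p = 5(1−p) → p = 5/6.
Probability on Dusk is 1 − 5/6 = 1/6.

1/6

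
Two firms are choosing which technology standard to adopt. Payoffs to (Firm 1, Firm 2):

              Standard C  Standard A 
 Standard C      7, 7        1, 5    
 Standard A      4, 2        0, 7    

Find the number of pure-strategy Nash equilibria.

Both Standard C: Firm 1 gets 7 (best alternative 4); Firm 2 gets 7 (best alternative 5). Neither deviates — NE.
Both Standard A is not a NE: Firm 1 would switch to Standard C (1 > 0).
No other cell survives both best-response checks, so there is 1 pure NE.

1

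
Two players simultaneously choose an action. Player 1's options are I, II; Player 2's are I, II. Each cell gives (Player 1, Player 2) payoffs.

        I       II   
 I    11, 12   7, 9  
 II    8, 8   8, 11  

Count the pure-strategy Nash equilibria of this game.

2

Both I: Player 1 gets 11 (best alternative 8); Player 2 gets 12 (best alternative 9). Neither deviates — NE.
Both II: Player 1 gets 8 (best alternative 7); Player 2 gets 11 (best alternative 8). Neither deviates — NE.
(I, II) is not a NE: Player 1 would switch to II (8 > 7).
No other cell survives both best-response checks, so there are 2 pure NE.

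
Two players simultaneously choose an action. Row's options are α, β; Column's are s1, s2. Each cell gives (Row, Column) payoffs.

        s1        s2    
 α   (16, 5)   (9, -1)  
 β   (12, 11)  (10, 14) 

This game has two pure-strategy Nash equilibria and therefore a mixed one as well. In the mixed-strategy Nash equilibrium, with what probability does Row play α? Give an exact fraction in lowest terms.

1/3

Row's mix p on α must make Column indifferent between s1 and s2.
Column's payoff from s1: 5p + 11(1−p). From s2: (-1)p + 14(1−p).
Set equal: 6p = 3(1−p) → p = 3/9 = 1/3.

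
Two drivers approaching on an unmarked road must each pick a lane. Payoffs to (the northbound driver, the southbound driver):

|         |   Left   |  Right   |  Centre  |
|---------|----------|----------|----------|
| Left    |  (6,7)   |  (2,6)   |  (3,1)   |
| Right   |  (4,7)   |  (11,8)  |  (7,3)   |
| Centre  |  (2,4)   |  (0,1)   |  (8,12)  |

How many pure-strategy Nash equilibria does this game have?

Both Left: the northbound driver gets 6 (best alternative 4); the southbound driver gets 7 (best alternative 6). Neither deviates — NE.
Both Right: the northbound driver gets 11 (best alternative 2); the southbound driver gets 8 (best alternative 7). Neither deviates — NE.
Both Centre: the northbound driver gets 8 (best alternative 7); the southbound driver gets 12 (best alternative 4). Neither deviates — NE.
(Left, Right) is not a NE: the northbound driver would switch to Right (11 > 2).
No other cell survives both best-response checks, so there are 3 pure NE.

3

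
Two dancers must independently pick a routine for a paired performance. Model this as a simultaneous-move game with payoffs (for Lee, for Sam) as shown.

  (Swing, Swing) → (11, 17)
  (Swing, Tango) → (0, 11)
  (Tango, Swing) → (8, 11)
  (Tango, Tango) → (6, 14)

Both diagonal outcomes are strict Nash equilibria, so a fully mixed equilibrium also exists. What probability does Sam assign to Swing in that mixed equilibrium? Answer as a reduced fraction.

2/3

Sam's mix q on Swing must make Lee indifferent between Swing and Tango.
Lee's payoff from Swing: 11q + 0(1−q). From Tango: 8q + 6(1−q).
Set equal: 3q = 6(1−q) → q = 6/9 = 2/3.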